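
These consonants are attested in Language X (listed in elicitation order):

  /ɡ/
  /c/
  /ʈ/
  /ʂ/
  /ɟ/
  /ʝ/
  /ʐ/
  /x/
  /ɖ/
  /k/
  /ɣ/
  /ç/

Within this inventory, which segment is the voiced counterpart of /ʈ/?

/ʈ/ is a voiceless retroflex stop.
The voiced counterpart is a voiced retroflex stop — in this inventory, /ɖ/.

/ɖ/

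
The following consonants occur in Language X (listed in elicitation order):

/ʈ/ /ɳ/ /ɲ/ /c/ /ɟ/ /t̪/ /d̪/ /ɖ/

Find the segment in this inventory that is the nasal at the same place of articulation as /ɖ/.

/ɖ/ is a voiced retroflex stop.
The nasal at the same place is a retroflex nasal — in this inventory, /ɳ/.

/ɳ/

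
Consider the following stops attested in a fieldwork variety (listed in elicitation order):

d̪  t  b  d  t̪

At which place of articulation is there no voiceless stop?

Voiceless: /t̪/ (dental), /t/ (alveolar).
Voiced: /b/ (bilabial), /d̪/ (dental), /d/ (alveolar).
Every place of articulation has a voiceless member except bilabial, where /p/ would be expected.

bilabial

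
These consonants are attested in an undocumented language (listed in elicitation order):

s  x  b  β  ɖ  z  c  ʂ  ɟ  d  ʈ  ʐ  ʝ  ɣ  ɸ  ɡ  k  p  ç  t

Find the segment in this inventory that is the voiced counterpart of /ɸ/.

/ɸ/ is a voiceless bilabial fricative.
The voiced counterpart is a voiced bilabial fricative — in this inventory, /β/.

/β/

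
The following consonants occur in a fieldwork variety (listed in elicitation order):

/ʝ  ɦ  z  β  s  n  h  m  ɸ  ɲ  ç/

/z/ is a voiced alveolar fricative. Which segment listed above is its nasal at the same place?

The nasal at the same place is an alveolar nasal — in this inventory, /n/.

/n/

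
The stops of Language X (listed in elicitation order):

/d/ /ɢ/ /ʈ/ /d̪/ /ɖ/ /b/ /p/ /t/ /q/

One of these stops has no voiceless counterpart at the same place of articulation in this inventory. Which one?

/d̪/

Bilabial: /p/ ~ /b/
Alveolar: /t/ ~ /d/
Retroflex: /ʈ/ ~ /ɖ/
Uvular: /q/ ~ /ɢ/
Dental: only /d̪/ (voiced); no voiceless partner.
So /d̪/ is the unpaired segment.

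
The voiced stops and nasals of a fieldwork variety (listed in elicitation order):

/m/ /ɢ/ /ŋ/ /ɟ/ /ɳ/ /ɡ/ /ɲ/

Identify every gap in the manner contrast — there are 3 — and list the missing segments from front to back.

bilabial: oral stop —, nasal /m/.
retroflex: oral stop —, nasal /ɳ/.
palatal: oral stop /ɟ/, nasal /ɲ/.
velar: oral stop /ɡ/, nasal /ŋ/.
uvular: oral stop /ɢ/, nasal —.
Gaps, from front to back: bilabial lacks oral stop (/b/); retroflex lacks oral stop (/ɖ/); uvular lacks nasal (/ɴ/).

/b/, /ɖ/, /ɴ/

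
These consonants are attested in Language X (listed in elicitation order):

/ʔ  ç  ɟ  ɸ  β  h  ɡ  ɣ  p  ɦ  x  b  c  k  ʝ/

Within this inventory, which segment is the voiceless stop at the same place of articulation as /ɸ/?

/ɸ/ is a voiceless bilabial fricative.
The voiceless stop at the same place is a voiceless bilabial stop — in this inventory, /p/.

/p/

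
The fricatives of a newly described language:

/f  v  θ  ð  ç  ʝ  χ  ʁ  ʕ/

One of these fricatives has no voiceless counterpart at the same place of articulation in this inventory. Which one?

/ʕ/

Labiodental: /f/ ~ /v/
Dental: /θ/ ~ /ð/
Palatal: /ç/ ~ /ʝ/
Uvular: /χ/ ~ /ʁ/
Pharyngeal: only /ʕ/ (voiced); no voiceless partner.
So /ʕ/ is the unpaired segment.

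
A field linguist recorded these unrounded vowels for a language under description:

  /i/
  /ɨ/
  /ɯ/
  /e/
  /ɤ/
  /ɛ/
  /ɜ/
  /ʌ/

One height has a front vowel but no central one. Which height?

high-mid

height            front     central   back    
high              i         ɨ         ɯ       
high-mid          e         —         ɤ       
low-mid           ɛ         ɜ         ʌ       
Every height has a central member except high-mid, where /ɘ/ would be expected.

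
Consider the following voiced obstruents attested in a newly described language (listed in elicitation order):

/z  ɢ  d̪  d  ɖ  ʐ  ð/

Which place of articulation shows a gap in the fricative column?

dental: stop /d̪/, fricative /ð/.
alveolar: stop /d/, fricative /z/.
retroflex: stop /ɖ/, fricative /ʐ/.
uvular: stop /ɢ/, fricative —.
Every place of articulation has a fricative member except uvular, where /ʁ/ would be expected.

uvular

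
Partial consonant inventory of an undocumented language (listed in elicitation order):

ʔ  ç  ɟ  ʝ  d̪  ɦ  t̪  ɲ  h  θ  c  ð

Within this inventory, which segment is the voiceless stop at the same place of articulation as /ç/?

/ç/ is a voiceless palatal fricative.
The voiceless stop at the same place is a voiceless palatal stop — in this inventory, /c/.

/c/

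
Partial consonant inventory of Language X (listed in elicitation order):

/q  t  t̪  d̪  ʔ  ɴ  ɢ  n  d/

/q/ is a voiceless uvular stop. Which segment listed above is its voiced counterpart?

The voiced counterpart is a voiced uvular stop — in this inventory, /ɢ/.

/ɢ/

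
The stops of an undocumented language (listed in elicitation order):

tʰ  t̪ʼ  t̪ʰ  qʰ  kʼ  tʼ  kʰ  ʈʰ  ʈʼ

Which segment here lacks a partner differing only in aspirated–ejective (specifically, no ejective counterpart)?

Dental: /t̪ʰ/ ~ /t̪ʼ/
Alveolar: /tʰ/ ~ /tʼ/
Retroflex: /ʈʰ/ ~ /ʈʼ/
Velar: /kʰ/ ~ /kʼ/
Uvular: only /qʰ/ (aspirated); no ejective partner.
So /qʰ/ is the unpaired segment.

/qʰ/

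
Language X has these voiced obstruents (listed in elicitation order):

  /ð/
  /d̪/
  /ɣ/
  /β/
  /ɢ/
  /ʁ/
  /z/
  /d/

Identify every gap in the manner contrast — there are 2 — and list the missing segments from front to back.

/b/, /ɡ/

Stop: /d̪/ (dental), /d/ (alveolar), /ɢ/ (uvular).
Fricative: /β/ (bilabial), /ð/ (dental), /z/ (alveolar), /ɣ/ (velar), /ʁ/ (uvular).
Gaps, from front to back: bilabial lacks stop (/b/); velar lacks stop (/ɡ/).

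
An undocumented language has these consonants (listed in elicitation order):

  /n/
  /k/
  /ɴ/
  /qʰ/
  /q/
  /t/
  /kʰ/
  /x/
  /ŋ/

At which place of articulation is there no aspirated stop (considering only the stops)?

alveolar: plain /t/, aspirated —.
velar: plain /k/, aspirated /kʰ/.
uvular: plain /q/, aspirated /qʰ/.
Every place of articulation has an aspirated member except alveolar, where /tʰ/ would be expected.

alveolar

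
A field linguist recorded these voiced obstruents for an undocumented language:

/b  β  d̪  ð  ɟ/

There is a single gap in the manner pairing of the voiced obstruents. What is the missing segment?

/ʝ/

bilabial: stop /b/, fricative /β/.
dental: stop /d̪/, fricative /ð/.
palatal: stop /ɟ/, fricative —.
The palatal row has no fricative member, so the gap is the palatal fricative /ʝ/.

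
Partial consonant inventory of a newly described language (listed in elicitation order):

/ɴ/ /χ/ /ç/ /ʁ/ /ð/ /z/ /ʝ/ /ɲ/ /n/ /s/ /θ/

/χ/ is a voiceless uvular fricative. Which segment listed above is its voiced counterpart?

The voiced counterpart is a voiced uvular fricative — in this inventory, /ʁ/.

/ʁ/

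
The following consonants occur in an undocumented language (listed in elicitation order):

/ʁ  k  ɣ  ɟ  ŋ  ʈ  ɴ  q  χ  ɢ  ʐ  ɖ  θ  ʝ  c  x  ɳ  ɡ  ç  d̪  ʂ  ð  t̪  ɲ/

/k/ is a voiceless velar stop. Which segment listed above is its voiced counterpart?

/ɡ/

The voiced counterpart is a voiced velar stop — in this inventory, /ɡ/.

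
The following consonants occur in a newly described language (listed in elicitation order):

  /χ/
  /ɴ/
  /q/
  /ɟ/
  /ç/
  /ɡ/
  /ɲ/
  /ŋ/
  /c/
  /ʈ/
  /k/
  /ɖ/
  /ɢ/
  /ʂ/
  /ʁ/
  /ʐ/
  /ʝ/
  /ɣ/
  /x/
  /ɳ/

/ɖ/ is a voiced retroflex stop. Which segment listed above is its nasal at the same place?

The nasal at the same place is a retroflex nasal — in this inventory, /ɳ/.

/ɳ/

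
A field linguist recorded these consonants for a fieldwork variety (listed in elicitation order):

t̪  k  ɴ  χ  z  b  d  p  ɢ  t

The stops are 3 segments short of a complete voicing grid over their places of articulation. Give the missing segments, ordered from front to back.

place of articulation  voiceless  voiced  
bilabial          p         b       
dental            t̪        —       
alveolar          t         d       
velar             k         —       
uvular            —         ɢ       
Gaps, from front to back: dental lacks voiced (/d̪/); velar lacks voiced (/ɡ/); uvular lacks voiceless (/q/).

/d̪/, /ɡ/, /q/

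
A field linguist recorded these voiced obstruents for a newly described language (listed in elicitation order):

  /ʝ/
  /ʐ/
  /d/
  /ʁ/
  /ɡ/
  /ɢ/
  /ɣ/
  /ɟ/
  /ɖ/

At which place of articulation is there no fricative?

alveolar

Stop: /d/ (alveolar), /ɖ/ (retroflex), /ɟ/ (palatal), /ɡ/ (velar), /ɢ/ (uvular).
Fricative: /ʐ/ (retroflex), /ʝ/ (palatal), /ɣ/ (velar), /ʁ/ (uvular).
Every place of articulation has a fricative member except alveolar, where /z/ would be expected.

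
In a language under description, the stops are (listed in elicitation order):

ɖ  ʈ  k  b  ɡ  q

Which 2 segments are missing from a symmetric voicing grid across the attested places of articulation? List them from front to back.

/p/, /ɢ/

bilabial: voiceless —, voiced /b/.
retroflex: voiceless /ʈ/, voiced /ɖ/.
velar: voiceless /k/, voiced /ɡ/.
uvular: voiceless /q/, voiced —.
Gaps, from front to back: bilabial lacks voiceless (/p/); uvular lacks voiced (/ɢ/).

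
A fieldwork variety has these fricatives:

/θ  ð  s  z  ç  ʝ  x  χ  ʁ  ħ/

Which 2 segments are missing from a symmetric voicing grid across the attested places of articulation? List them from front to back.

/ɣ/, /ʕ/

place of articulation  voiceless  voiced  
dental            θ         ð       
alveolar          s         z       
palatal           ç         ʝ       
velar             x         —       
uvular            χ         ʁ       
pharyngeal        ħ         —       
Gaps, from front to back: velar lacks voiced (/ɣ/); pharyngeal lacks voiced (/ʕ/).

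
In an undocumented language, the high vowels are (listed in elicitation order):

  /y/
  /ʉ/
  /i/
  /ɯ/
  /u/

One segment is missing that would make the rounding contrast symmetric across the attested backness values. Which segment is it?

backness          unrounded  rounded 
front             i         y       
central           —         ʉ       
back              ɯ         u       
The central row has no unrounded member, so the gap is the central unrounded vowel /ɨ/.

/ɨ/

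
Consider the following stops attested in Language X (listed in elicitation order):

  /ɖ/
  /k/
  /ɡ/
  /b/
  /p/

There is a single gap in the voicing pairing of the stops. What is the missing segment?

place of articulation  voiceless  voiced  
bilabial          p         b       
retroflex         —         ɖ       
velar             k         ɡ       
The retroflex row has no voiceless member, so the gap is the voiceless retroflex stop /ʈ/.

/ʈ/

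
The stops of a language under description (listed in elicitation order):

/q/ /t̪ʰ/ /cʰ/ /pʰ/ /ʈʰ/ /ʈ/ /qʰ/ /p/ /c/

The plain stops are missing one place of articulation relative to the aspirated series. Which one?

bilabial: plain /p/, aspirated /pʰ/.
dental: plain —, aspirated /t̪ʰ/.
retroflex: plain /ʈ/, aspirated /ʈʰ/.
palatal: plain /c/, aspirated /cʰ/.
uvular: plain /q/, aspirated /qʰ/.
Every place of articulation has a plain member except dental, where /t̪/ would be expected.

dental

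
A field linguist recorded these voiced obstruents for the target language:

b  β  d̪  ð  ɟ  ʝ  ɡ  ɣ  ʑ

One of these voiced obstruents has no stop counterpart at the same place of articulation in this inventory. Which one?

Bilabial: /b/ ~ /β/
Dental: /d̪/ ~ /ð/
Palatal: /ɟ/ ~ /ʝ/
Velar: /ɡ/ ~ /ɣ/
Alveolo-palatal: only /ʑ/ (fricative); no stop partner.
So /ʑ/ is the unpaired segment.

/ʑ/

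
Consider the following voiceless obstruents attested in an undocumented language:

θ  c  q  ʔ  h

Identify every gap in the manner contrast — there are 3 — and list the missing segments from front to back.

dental: stop —, fricative /θ/.
palatal: stop /c/, fricative —.
uvular: stop /q/, fricative —.
glottal: stop /ʔ/, fricative /h/.
Gaps, from front to back: dental lacks stop (/t̪/); palatal lacks fricative (/ç/); uvular lacks fricative (/χ/).

/t̪/, /ç/, /χ/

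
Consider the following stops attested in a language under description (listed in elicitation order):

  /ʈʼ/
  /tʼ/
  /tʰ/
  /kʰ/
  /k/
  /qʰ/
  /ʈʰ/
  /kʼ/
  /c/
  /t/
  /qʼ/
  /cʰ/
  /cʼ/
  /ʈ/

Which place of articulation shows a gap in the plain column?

uvular

place of articulation  plain     aspirated  ejective
alveolar          t         tʰ        tʼ      
retroflex         ʈ         ʈʰ        ʈʼ      
palatal           c         cʰ        cʼ      
velar             k         kʰ        kʼ      
uvular            —         qʰ        qʼ      
Every place of articulation has a plain member except uvular, where /q/ would be expected.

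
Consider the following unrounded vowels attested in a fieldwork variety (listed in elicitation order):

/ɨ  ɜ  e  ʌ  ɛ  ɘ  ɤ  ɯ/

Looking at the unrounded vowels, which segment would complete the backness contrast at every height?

Front: /e/ (high-mid), /ɛ/ (low-mid).
Central: /ɨ/ (high), /ɘ/ (high-mid), /ɜ/ (low-mid).
Back: /ɯ/ (high), /ɤ/ (high-mid), /ʌ/ (low-mid).
The high row has no front member, so the gap is the high front unrounded vowel /i/.

/i/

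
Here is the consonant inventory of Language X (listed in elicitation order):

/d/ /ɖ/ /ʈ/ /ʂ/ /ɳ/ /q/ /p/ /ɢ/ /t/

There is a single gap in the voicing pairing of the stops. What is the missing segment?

place of articulation  voiceless  voiced  
bilabial          p         —       
alveolar          t         d       
retroflex         ʈ         ɖ       
uvular            q         ɢ       
The bilabial row has no voiced member, so the gap is the voiced bilabial stop /b/.

/b/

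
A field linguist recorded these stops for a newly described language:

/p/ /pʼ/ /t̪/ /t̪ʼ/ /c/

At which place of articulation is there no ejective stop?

bilabial: plain /p/, ejective /pʼ/.
dental: plain /t̪/, ejective /t̪ʼ/.
palatal: plain /c/, ejective —.
Every place of articulation has an ejective member except palatal, where /cʼ/ would be expected.

palatal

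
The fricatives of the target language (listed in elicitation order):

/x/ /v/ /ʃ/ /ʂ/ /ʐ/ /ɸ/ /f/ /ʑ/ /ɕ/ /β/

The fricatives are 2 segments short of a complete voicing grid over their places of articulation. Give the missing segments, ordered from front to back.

/ʒ/, /ɣ/

Voiceless: /ɸ/ (bilabial), /f/ (labiodental), /ʃ/ (postalveolar), /ʂ/ (retroflex), /ɕ/ (alveolo-palatal), /x/ (velar).
Voiced: /β/ (bilabial), /v/ (labiodental), /ʐ/ (retroflex), /ʑ/ (alveolo-palatal).
Gaps, from front to back: postalveolar lacks voiced (/ʒ/); velar lacks voiced (/ɣ/).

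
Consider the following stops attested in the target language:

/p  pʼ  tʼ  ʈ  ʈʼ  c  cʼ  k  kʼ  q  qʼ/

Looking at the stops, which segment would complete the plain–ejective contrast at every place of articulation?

/t/

place of articulation  plain     ejective
bilabial          p         pʼ      
alveolar          —         tʼ      
retroflex         ʈ         ʈʼ      
palatal           c         cʼ      
velar             k         kʼ      
uvular            q         qʼ      
The alveolar row has no plain member, so the gap is the plain alveolar stop /t/.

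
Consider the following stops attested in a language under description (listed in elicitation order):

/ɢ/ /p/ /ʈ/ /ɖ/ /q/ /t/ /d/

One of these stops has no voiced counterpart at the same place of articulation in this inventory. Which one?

Alveolar: /t/ ~ /d/
Retroflex: /ʈ/ ~ /ɖ/
Uvular: /q/ ~ /ɢ/
Bilabial: only /p/ (voiceless); no voiced partner.
So /p/ is the unpaired segment.

/p/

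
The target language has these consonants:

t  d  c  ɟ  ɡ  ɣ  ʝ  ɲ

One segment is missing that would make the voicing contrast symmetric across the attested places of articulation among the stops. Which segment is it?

Voiceless: /t/ (alveolar), /c/ (palatal).
Voiced: /d/ (alveolar), /ɟ/ (palatal), /ɡ/ (velar).
The velar row has no voiceless member, so the gap is the voiceless velar stop /k/.

/k/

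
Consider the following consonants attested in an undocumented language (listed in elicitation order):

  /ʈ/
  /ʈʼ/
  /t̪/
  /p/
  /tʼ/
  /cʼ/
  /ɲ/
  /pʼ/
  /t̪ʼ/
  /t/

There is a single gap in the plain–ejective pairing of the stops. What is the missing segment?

place of articulation  plain     ejective
bilabial          p         pʼ      
dental            t̪        t̪ʼ     
alveolar          t         tʼ      
retroflex         ʈ         ʈʼ      
palatal           —         cʼ      
The palatal row has no plain member, so the gap is the plain palatal stop /c/.

/c/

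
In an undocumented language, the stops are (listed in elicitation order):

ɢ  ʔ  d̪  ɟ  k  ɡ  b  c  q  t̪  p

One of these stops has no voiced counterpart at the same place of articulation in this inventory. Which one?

Bilabial: /p/ ~ /b/
Dental: /t̪/ ~ /d̪/
Palatal: /c/ ~ /ɟ/
Velar: /k/ ~ /ɡ/
Uvular: /q/ ~ /ɢ/
Glottal: only /ʔ/ (voiceless); no voiced partner.
So /ʔ/ is the unpaired segment.

/ʔ/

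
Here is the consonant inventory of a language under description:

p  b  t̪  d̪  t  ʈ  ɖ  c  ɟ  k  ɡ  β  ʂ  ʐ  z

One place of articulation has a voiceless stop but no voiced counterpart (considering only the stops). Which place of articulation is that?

Voiceless: /p/ (bilabial), /t̪/ (dental), /t/ (alveolar), /ʈ/ (retroflex), /c/ (palatal), /k/ (velar).
Voiced: /b/ (bilabial), /d̪/ (dental), /ɖ/ (retroflex), /ɟ/ (palatal), /ɡ/ (velar).
Every place of articulation has a voiced member except alveolar, where /d/ would be expected.

alveolar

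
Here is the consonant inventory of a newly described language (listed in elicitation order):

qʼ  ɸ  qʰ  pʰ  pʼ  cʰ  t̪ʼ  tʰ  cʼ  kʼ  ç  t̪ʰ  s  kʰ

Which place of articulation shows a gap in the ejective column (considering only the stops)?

alveolar

place of articulation  aspirated  ejective
bilabial          pʰ        pʼ      
dental            t̪ʰ       t̪ʼ     
alveolar          tʰ        —       
palatal           cʰ        cʼ      
velar             kʰ        kʼ      
uvular            qʰ        qʼ      
Every place of articulation has an ejective member except alveolar, where /tʼ/ would be expected.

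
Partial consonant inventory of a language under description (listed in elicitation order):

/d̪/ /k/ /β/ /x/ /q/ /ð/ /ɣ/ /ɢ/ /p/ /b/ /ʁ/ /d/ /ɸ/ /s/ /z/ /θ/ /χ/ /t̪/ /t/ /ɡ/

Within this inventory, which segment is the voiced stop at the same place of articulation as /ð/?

/d̪/

/ð/ is a voiced dental fricative.
The voiced stop at the same place is a voiced dental stop — in this inventory, /d̪/.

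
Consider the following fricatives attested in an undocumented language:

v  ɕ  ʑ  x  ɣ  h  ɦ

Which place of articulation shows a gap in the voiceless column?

labiodental

place of articulation  voiceless  voiced  
labiodental       —         v       
alveolo-palatal   ɕ         ʑ       
velar             x         ɣ       
glottal           h         ɦ       
Every place of articulation has a voiceless member except labiodental, where /f/ would be expected.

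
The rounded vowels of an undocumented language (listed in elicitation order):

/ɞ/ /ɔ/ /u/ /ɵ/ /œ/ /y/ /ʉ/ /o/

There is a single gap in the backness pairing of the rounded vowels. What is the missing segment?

/ø/

high: front /y/, central /ʉ/, back /u/.
high-mid: front —, central /ɵ/, back /o/.
low-mid: front /œ/, central /ɞ/, back /ɔ/.
The high-mid row has no front member, so the gap is the high-mid front rounded vowel /ø/.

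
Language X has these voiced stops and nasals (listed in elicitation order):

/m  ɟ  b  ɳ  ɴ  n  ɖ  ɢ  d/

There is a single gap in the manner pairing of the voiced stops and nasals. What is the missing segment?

/ɲ/

place of articulation  oral stop  nasal   
bilabial          b         m       
alveolar          d         n       
retroflex         ɖ         ɳ       
palatal           ɟ         —       
uvular            ɢ         ɴ       
The palatal row has no nasal member, so the gap is the palatal nasal /ɲ/.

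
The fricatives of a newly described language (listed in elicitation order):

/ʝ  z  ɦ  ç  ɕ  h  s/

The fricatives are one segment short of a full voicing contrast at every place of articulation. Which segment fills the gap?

Voiceless: /s/ (alveolar), /ɕ/ (alveolo-palatal), /ç/ (palatal), /h/ (glottal).
Voiced: /z/ (alveolar), /ʝ/ (palatal), /ɦ/ (glottal).
The alveolo-palatal row has no voiced member, so the gap is the voiced alveolo-palatal fricative /ʑ/.

/ʑ/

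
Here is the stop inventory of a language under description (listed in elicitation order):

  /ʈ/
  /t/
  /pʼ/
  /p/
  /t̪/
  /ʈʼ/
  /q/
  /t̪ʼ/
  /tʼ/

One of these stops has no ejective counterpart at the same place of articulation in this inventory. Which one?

/q/

Bilabial: /p/ ~ /pʼ/
Dental: /t̪/ ~ /t̪ʼ/
Alveolar: /t/ ~ /tʼ/
Retroflex: /ʈ/ ~ /ʈʼ/
Uvular: only /q/ (plain); no ejective partner.
So /q/ is the unpaired segment.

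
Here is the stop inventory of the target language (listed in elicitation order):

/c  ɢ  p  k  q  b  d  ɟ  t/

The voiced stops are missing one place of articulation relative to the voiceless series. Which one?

velar

bilabial: voiceless /p/, voiced /b/.
alveolar: voiceless /t/, voiced /d/.
palatal: voiceless /c/, voiced /ɟ/.
velar: voiceless /k/, voiced —.
uvular: voiceless /q/, voiced /ɢ/.
Every place of articulation has a voiced member except velar, where /ɡ/ would be expected.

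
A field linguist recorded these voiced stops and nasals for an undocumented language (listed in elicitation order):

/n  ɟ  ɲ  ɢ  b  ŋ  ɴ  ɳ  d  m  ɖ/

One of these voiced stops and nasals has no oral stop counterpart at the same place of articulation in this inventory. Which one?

/ŋ/

Bilabial: /b/ ~ /m/
Alveolar: /d/ ~ /n/
Retroflex: /ɖ/ ~ /ɳ/
Palatal: /ɟ/ ~ /ɲ/
Uvular: /ɢ/ ~ /ɴ/
Velar: only /ŋ/ (nasal); no oral stop partner.
So /ŋ/ is the unpaired segment.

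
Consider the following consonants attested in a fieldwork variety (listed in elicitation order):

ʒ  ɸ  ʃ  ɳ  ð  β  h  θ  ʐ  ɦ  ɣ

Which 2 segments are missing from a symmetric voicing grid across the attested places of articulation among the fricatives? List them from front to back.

/ʂ/, /x/

Voiceless: /ɸ/ (bilabial), /θ/ (dental), /ʃ/ (postalveolar), /h/ (glottal).
Voiced: /β/ (bilabial), /ð/ (dental), /ʒ/ (postalveolar), /ʐ/ (retroflex), /ɣ/ (velar), /ɦ/ (glottal).
Gaps, from front to back: retroflex lacks voiceless (/ʂ/); velar lacks voiceless (/x/).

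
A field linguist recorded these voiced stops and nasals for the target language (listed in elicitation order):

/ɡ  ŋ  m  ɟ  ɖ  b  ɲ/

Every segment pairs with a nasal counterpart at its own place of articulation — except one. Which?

/ɖ/

Bilabial: /b/ ~ /m/
Palatal: /ɟ/ ~ /ɲ/
Velar: /ɡ/ ~ /ŋ/
Retroflex: only /ɖ/ (oral stop); no nasal partner.
So /ɖ/ is the unpaired segment.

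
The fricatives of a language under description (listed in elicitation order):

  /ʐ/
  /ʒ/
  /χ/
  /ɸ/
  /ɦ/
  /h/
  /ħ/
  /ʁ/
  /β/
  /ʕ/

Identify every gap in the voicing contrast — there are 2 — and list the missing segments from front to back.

place of articulation  voiceless  voiced  
bilabial          ɸ         β       
postalveolar      —         ʒ       
retroflex         —         ʐ       
uvular            χ         ʁ       
pharyngeal        ħ         ʕ       
glottal           h         ɦ       
Gaps, from front to back: postalveolar lacks voiceless (/ʃ/); retroflex lacks voiceless (/ʂ/).

/ʃ/, /ʂ/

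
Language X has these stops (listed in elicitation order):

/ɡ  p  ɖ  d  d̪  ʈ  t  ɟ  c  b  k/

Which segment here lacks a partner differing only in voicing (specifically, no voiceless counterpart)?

Bilabial: /p/ ~ /b/
Alveolar: /t/ ~ /d/
Retroflex: /ʈ/ ~ /ɖ/
Palatal: /c/ ~ /ɟ/
Velar: /k/ ~ /ɡ/
Dental: only /d̪/ (voiced); no voiceless partner.
So /d̪/ is the unpaired segment.

/d̪/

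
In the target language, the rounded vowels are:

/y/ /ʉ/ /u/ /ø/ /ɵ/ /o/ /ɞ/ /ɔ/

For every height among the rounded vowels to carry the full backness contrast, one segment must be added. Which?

/œ/

height            front     central   back    
high              y         ʉ         u       
high-mid          ø         ɵ         o       
low-mid           —         ɞ         ɔ       
The low-mid row has no front member, so the gap is the low-mid front rounded vowel /œ/.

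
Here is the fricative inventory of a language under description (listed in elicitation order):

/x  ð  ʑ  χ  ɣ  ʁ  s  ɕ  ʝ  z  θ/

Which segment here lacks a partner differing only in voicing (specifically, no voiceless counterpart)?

/ʝ/

Dental: /θ/ ~ /ð/
Alveolar: /s/ ~ /z/
Alveolo-palatal: /ɕ/ ~ /ʑ/
Velar: /x/ ~ /ɣ/
Uvular: /χ/ ~ /ʁ/
Palatal: only /ʝ/ (voiced); no voiceless partner.
So /ʝ/ is the unpaired segment.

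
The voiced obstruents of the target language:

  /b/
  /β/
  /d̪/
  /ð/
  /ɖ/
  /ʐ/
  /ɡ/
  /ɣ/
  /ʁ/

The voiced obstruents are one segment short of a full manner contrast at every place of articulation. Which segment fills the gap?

/ɢ/

Stop: /b/ (bilabial), /d̪/ (dental), /ɖ/ (retroflex), /ɡ/ (velar).
Fricative: /β/ (bilabial), /ð/ (dental), /ʐ/ (retroflex), /ɣ/ (velar), /ʁ/ (uvular).
The uvular row has no stop member, so the gap is the uvular stop /ɢ/.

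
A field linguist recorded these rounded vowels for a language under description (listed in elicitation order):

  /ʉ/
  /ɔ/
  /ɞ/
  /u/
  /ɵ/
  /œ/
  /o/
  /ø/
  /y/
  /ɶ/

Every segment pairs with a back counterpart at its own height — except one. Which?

High: /y/ ~ /ʉ/ ~ /u/
High-mid: /ø/ ~ /ɵ/ ~ /o/
Low-mid: /œ/ ~ /ɞ/ ~ /ɔ/
Low: only /ɶ/ (front); no back partner.
So /ɶ/ is the unpaired segment.

/ɶ/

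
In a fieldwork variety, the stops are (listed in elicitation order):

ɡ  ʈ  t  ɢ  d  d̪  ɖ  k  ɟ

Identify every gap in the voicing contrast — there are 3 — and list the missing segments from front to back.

dental: voiceless —, voiced /d̪/.
alveolar: voiceless /t/, voiced /d/.
retroflex: voiceless /ʈ/, voiced /ɖ/.
palatal: voiceless —, voiced /ɟ/.
velar: voiceless /k/, voiced /ɡ/.
uvular: voiceless —, voiced /ɢ/.
Gaps, from front to back: dental lacks voiceless (/t̪/); palatal lacks voiceless (/c/); uvular lacks voiceless (/q/).

/t̪/, /c/, /q/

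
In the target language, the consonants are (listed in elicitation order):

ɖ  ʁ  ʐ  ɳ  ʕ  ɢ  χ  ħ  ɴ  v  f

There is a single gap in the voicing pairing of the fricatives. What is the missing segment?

/ʂ/

Voiceless: /f/ (labiodental), /χ/ (uvular), /ħ/ (pharyngeal).
Voiced: /v/ (labiodental), /ʐ/ (retroflex), /ʁ/ (uvular), /ʕ/ (pharyngeal).
The retroflex row has no voiceless member, so the gap is the voiceless retroflex fricative /ʂ/.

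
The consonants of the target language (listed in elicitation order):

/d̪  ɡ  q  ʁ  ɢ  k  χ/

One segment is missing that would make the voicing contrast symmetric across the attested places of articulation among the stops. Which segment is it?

place of articulation  voiceless  voiced  
dental            —         d̪      
velar             k         ɡ       
uvular            q         ɢ       
The dental row has no voiceless member, so the gap is the voiceless dental stop /t̪/.

/t̪/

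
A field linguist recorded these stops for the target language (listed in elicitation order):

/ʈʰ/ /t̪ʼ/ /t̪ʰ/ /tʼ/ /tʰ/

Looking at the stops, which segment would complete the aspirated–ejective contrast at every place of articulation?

/ʈʼ/

Aspirated: /t̪ʰ/ (dental), /tʰ/ (alveolar), /ʈʰ/ (retroflex).
Ejective: /t̪ʼ/ (dental), /tʼ/ (alveolar).
The retroflex row has no ejective member, so the gap is the ejective retroflex stop /ʈʼ/.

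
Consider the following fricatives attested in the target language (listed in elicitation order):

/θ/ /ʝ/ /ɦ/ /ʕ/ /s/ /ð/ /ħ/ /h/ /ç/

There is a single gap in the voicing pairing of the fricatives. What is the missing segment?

/z/

dental: voiceless /θ/, voiced /ð/.
alveolar: voiceless /s/, voiced —.
palatal: voiceless /ç/, voiced /ʝ/.
pharyngeal: voiceless /ħ/, voiced /ʕ/.
glottal: voiceless /h/, voiced /ɦ/.
The alveolar row has no voiced member, so the gap is the voiced alveolar fricative /z/.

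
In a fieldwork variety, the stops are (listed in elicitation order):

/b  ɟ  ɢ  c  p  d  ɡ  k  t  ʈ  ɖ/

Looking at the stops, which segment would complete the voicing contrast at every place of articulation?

/q/

Voiceless: /p/ (bilabial), /t/ (alveolar), /ʈ/ (retroflex), /c/ (palatal), /k/ (velar).
Voiced: /b/ (bilabial), /d/ (alveolar), /ɖ/ (retroflex), /ɟ/ (palatal), /ɡ/ (velar), /ɢ/ (uvular).
The uvular row has no voiceless member, so the gap is the voiceless uvular stop /q/.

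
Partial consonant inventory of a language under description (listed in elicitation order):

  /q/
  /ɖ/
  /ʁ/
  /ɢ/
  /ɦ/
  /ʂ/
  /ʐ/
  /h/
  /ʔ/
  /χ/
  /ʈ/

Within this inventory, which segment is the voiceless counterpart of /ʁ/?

/χ/

/ʁ/ is a voiced uvular fricative.
The voiceless counterpart is a voiceless uvular fricative — in this inventory, /χ/.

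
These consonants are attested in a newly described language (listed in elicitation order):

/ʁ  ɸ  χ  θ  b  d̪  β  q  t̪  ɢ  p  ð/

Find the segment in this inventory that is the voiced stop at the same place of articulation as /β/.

/b/

/β/ is a voiced bilabial fricative.
The voiced stop at the same place is a voiced bilabial stop — in this inventory, /b/.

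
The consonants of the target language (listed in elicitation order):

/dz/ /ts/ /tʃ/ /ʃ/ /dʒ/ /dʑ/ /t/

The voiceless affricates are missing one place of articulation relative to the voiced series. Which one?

alveolo-palatal

place of articulation  voiceless  voiced  
alveolar          ts        dz      
postalveolar      tʃ        dʒ      
alveolo-palatal   —         dʑ      
Every place of articulation has a voiceless member except alveolo-palatal, where /tɕ/ would be expected.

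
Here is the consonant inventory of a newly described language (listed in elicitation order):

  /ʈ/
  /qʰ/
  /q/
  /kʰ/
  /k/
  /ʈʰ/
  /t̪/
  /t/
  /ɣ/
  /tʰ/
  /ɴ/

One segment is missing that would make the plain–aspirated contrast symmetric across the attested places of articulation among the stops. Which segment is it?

/t̪ʰ/

dental: plain /t̪/, aspirated —.
alveolar: plain /t/, aspirated /tʰ/.
retroflex: plain /ʈ/, aspirated /ʈʰ/.
velar: plain /k/, aspirated /kʰ/.
uvular: plain /q/, aspirated /qʰ/.
The dental row has no aspirated member, so the gap is the aspirated dental stop /t̪ʰ/.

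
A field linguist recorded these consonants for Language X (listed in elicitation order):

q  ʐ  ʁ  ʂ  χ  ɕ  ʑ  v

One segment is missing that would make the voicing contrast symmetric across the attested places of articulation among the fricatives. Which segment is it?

/f/

place of articulation  voiceless  voiced  
labiodental       —         v       
retroflex         ʂ         ʐ       
alveolo-palatal   ɕ         ʑ       
uvular            χ         ʁ       
The labiodental row has no voiceless member, so the gap is the voiceless labiodental fricative /f/.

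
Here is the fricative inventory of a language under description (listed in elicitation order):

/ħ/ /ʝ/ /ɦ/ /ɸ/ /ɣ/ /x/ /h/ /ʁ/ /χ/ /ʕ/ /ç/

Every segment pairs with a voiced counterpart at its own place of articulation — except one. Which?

Palatal: /ç/ ~ /ʝ/
Velar: /x/ ~ /ɣ/
Uvular: /χ/ ~ /ʁ/
Pharyngeal: /ħ/ ~ /ʕ/
Glottal: /h/ ~ /ɦ/
Bilabial: only /ɸ/ (voiceless); no voiced partner.
So /ɸ/ is the unpaired segment.

/ɸ/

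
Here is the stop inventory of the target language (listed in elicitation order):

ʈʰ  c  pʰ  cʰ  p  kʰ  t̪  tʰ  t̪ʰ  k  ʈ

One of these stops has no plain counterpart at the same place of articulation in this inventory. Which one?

Bilabial: /p/ ~ /pʰ/
Dental: /t̪/ ~ /t̪ʰ/
Retroflex: /ʈ/ ~ /ʈʰ/
Palatal: /c/ ~ /cʰ/
Velar: /k/ ~ /kʰ/
Alveolar: only /tʰ/ (aspirated); no plain partner.
So /tʰ/ is the unpaired segment.

/tʰ/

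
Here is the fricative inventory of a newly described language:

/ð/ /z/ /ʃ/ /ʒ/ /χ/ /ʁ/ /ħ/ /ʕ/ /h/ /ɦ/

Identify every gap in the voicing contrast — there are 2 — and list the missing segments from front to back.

dental: voiceless —, voiced /ð/.
alveolar: voiceless —, voiced /z/.
postalveolar: voiceless /ʃ/, voiced /ʒ/.
uvular: voiceless /χ/, voiced /ʁ/.
pharyngeal: voiceless /ħ/, voiced /ʕ/.
glottal: voiceless /h/, voiced /ɦ/.
Gaps, from front to back: dental lacks voiceless (/θ/); alveolar lacks voiceless (/s/).

/θ/, /s/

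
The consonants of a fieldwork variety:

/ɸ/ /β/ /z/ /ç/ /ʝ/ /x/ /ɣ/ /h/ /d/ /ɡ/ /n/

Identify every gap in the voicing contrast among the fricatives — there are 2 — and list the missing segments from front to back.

/s/, /ɦ/

place of articulation  voiceless  voiced  
bilabial          ɸ         β       
alveolar          —         z       
palatal           ç         ʝ       
velar             x         ɣ       
glottal           h         —       
Gaps, from front to back: alveolar lacks voiceless (/s/); glottal lacks voiced (/ɦ/).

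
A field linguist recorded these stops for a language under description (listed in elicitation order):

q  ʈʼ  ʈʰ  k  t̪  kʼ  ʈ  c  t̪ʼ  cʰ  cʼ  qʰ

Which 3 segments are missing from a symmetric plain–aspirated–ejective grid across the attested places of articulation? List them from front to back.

/t̪ʰ/, /kʰ/, /qʼ/

Plain: /t̪/ (dental), /ʈ/ (retroflex), /c/ (palatal), /k/ (velar), /q/ (uvular).
Aspirated: /ʈʰ/ (retroflex), /cʰ/ (palatal), /qʰ/ (uvular).
Ejective: /t̪ʼ/ (dental), /ʈʼ/ (retroflex), /cʼ/ (palatal), /kʼ/ (velar).
Gaps, from front to back: dental lacks aspirated (/t̪ʰ/); velar lacks aspirated (/kʰ/); uvular lacks ejective (/qʼ/).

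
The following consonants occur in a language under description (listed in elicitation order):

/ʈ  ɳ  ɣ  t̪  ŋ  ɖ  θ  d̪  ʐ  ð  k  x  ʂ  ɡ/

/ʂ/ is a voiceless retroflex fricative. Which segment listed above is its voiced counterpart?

The voiced counterpart is a voiced retroflex fricative — in this inventory, /ʐ/.

/ʐ/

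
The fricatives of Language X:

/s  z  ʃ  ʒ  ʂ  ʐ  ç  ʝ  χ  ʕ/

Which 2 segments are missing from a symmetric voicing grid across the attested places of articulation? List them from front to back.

alveolar: voiceless /s/, voiced /z/.
postalveolar: voiceless /ʃ/, voiced /ʒ/.
retroflex: voiceless /ʂ/, voiced /ʐ/.
palatal: voiceless /ç/, voiced /ʝ/.
uvular: voiceless /χ/, voiced —.
pharyngeal: voiceless —, voiced /ʕ/.
Gaps, from front to back: uvular lacks voiced (/ʁ/); pharyngeal lacks voiceless (/ħ/).

/ʁ/, /ħ/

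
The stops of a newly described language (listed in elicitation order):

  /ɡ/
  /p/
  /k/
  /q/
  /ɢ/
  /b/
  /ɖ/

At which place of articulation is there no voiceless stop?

retroflex

place of articulation  voiceless  voiced  
bilabial          p         b       
retroflex         —         ɖ       
velar             k         ɡ       
uvular            q         ɢ       
Every place of articulation has a voiceless member except retroflex, where /ʈ/ would be expected.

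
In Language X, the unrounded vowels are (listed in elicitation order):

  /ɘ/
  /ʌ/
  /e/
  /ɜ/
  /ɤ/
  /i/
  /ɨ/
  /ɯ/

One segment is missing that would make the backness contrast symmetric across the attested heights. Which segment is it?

Front: /i/ (high), /e/ (high-mid).
Central: /ɨ/ (high), /ɘ/ (high-mid), /ɜ/ (low-mid).
Back: /ɯ/ (high), /ɤ/ (high-mid), /ʌ/ (low-mid).
The low-mid row has no front member, so the gap is the low-mid front unrounded vowel /ɛ/.

/ɛ/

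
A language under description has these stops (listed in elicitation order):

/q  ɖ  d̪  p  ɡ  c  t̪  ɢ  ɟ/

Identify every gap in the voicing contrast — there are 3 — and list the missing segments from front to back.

/b/, /ʈ/, /k/

place of articulation  voiceless  voiced  
bilabial          p         —       
dental            t̪        d̪      
retroflex         —         ɖ       
palatal           c         ɟ       
velar             —         ɡ       
uvular            q         ɢ       
Gaps, from front to back: bilabial lacks voiced (/b/); retroflex lacks voiceless (/ʈ/); velar lacks voiceless (/k/).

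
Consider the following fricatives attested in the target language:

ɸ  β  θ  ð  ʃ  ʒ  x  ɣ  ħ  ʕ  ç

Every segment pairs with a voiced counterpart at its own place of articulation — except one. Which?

Bilabial: /ɸ/ ~ /β/
Dental: /θ/ ~ /ð/
Postalveolar: /ʃ/ ~ /ʒ/
Velar: /x/ ~ /ɣ/
Pharyngeal: /ħ/ ~ /ʕ/
Palatal: only /ç/ (voiceless); no voiced partner.
So /ç/ is the unpaired segment.

/ç/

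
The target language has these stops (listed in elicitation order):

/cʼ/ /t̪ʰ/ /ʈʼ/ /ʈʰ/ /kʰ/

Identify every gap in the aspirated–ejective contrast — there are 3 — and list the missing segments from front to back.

/t̪ʼ/, /cʰ/, /kʼ/

place of articulation  aspirated  ejective
dental            t̪ʰ       —       
retroflex         ʈʰ        ʈʼ      
palatal           —         cʼ      
velar             kʰ        —       
Gaps, from front to back: dental lacks ejective (/t̪ʼ/); palatal lacks aspirated (/cʰ/); velar lacks ejective (/kʼ/).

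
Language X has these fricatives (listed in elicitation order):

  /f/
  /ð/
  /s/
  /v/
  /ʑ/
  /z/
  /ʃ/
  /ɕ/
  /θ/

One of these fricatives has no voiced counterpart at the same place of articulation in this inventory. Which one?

Labiodental: /f/ ~ /v/
Dental: /θ/ ~ /ð/
Alveolar: /s/ ~ /z/
Alveolo-palatal: /ɕ/ ~ /ʑ/
Postalveolar: only /ʃ/ (voiceless); no voiced partner.
So /ʃ/ is the unpaired segment.

/ʃ/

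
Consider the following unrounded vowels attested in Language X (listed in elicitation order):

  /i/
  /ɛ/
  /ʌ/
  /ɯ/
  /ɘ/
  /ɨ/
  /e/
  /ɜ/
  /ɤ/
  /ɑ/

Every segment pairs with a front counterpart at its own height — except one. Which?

/ɑ/

High: /i/ ~ /ɨ/ ~ /ɯ/
High-mid: /e/ ~ /ɘ/ ~ /ɤ/
Low-mid: /ɛ/ ~ /ɜ/ ~ /ʌ/
Low: only /ɑ/ (back); no front partner.
So /ɑ/ is the unpaired segment.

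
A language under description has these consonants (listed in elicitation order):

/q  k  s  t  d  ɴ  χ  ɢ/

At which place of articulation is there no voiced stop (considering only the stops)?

alveolar: voiceless /t/, voiced /d/.
velar: voiceless /k/, voiced —.
uvular: voiceless /q/, voiced /ɢ/.
Every place of articulation has a voiced member except velar, where /ɡ/ would be expected.

velar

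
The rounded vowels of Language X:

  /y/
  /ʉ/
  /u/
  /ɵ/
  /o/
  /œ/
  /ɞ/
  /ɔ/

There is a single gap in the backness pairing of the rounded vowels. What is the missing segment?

Front: /y/ (high), /œ/ (low-mid).
Central: /ʉ/ (high), /ɵ/ (high-mid), /ɞ/ (low-mid).
Back: /u/ (high), /o/ (high-mid), /ɔ/ (low-mid).
The high-mid row has no front member, so the gap is the high-mid front rounded vowel /ø/.

/ø/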